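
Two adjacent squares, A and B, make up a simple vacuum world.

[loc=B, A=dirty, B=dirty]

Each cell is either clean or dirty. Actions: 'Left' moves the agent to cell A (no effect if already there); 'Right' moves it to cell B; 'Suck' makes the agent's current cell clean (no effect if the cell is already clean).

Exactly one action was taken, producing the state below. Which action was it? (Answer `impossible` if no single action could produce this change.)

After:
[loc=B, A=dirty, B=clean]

Suck

try  Left: <A|dirty|dirty>
try Right: <B|dirty|dirty>
try  Suck: <B|dirty|clean>  ← match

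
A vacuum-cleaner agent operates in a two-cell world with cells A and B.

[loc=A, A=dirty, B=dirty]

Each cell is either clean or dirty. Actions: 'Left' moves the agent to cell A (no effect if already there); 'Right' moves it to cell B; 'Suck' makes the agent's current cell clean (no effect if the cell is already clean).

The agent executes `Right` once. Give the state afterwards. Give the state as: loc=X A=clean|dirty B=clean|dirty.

loc=B A=dirty B=dirty

start: loc=A A=dirty B=dirty
step 1/1 (Right): loc=B A=dirty B=dirty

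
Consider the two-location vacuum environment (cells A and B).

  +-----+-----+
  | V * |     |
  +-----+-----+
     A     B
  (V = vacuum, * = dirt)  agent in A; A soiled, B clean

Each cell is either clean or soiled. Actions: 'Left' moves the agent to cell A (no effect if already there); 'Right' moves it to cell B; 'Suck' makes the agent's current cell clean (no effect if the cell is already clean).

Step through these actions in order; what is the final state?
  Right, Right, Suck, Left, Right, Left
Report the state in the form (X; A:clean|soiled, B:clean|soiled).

(A; A:soiled, B:clean)

1. Right → (B; A:soiled, B:clean)
2. Right → (B; A:soiled, B:clean)
3. Suck → (B; A:soiled, B:clean)
4. Left → (A; A:soiled, B:clean)
5. Right → (B; A:soiled, B:clean)
6. Left → (A; A:soiled, B:clean)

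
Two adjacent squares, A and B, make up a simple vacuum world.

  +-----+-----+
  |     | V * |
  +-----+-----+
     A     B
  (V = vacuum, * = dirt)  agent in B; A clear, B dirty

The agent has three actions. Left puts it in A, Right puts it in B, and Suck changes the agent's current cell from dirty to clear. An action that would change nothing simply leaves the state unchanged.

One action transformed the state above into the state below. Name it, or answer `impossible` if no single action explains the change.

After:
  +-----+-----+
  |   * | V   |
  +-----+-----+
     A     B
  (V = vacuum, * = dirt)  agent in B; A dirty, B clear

try  Left: (A; A:clear, B:dirty)
try Right: (B; A:clear, B:dirty)
try  Suck: (B; A:clear, B:clear)
no single action produces the after-state

impossible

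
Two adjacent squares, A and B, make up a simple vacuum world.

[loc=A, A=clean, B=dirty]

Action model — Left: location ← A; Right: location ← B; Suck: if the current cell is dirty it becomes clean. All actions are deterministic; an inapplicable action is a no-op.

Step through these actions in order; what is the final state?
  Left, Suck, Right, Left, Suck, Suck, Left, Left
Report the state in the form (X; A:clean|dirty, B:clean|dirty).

(A; A:clean, B:dirty)

t=1 Left ⇒ (A; A:clean, B:dirty)
t=2 Suck ⇒ (A; A:clean, B:dirty)
t=3 Right ⇒ (B; A:clean, B:dirty)
t=4 Left ⇒ (A; A:clean, B:dirty)
t=5 Suck ⇒ (A; A:clean, B:dirty)
t=6 Suck ⇒ (A; A:clean, B:dirty)
t=7 Left ⇒ (A; A:clean, B:dirty)
t=8 Left ⇒ (A; A:clean, B:dirty)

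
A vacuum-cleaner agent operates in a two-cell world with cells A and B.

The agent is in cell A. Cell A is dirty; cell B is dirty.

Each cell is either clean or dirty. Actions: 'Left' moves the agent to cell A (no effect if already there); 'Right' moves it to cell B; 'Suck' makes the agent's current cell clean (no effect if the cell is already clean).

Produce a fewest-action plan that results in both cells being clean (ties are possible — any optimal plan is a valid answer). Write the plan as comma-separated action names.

Suck (#1): <A|clean|dirty>
Right (#2): <B|clean|dirty>
Suck (#3): <B|clean|clean>
min 3: Suck A + move + Suck B

Suck, Right, Suck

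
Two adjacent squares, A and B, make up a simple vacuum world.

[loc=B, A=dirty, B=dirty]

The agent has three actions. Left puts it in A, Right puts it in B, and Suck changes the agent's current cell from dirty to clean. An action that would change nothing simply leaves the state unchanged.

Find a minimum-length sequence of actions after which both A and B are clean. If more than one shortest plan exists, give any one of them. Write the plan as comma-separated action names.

Suck, Left, Suck

1) do Suck; now <B|dirty|clean>
2) do Left; now <A|dirty|clean>
3) do Suck; now <A|clean|clean>
min 3: Suck B + move + Suck A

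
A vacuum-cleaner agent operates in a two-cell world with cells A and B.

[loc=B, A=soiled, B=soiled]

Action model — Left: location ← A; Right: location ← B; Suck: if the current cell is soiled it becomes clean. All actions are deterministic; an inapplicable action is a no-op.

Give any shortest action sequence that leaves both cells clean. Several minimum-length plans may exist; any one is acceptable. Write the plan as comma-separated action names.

Suck (#1): loc=B A=soiled B=clean
Left (#2): loc=A A=soiled B=clean
Suck (#3): loc=A A=clean B=clean
min 3: Suck B + move + Suck A

Suck, Left, Suck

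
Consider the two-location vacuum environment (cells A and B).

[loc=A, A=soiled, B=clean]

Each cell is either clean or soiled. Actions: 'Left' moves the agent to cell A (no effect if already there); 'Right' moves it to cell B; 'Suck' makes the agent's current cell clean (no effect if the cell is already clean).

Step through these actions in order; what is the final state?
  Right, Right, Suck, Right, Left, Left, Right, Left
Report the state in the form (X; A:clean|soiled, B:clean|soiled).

Right (#1): (B; A:soiled, B:clean)
Right (#2): (B; A:soiled, B:clean)
Suck (#3): (B; A:soiled, B:clean)
Right (#4): (B; A:soiled, B:clean)
Left (#5): (A; A:soiled, B:clean)
Left (#6): (A; A:soiled, B:clean)
Right (#7): (B; A:soiled, B:clean)
Left (#8): (A; A:soiled, B:clean)

(A; A:soiled, B:clean)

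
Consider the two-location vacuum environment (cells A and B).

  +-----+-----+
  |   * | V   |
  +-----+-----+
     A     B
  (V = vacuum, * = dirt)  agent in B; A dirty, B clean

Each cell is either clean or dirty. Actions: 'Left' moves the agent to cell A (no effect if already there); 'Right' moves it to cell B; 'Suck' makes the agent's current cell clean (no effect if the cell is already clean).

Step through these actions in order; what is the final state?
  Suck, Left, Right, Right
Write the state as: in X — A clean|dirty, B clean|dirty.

in B — A dirty, B clean

Suck (#1): in B — A dirty, B clean
Left (#2): in A — A dirty, B clean
Right (#3): in B — A dirty, B clean
Right (#4): in B — A dirty, B clean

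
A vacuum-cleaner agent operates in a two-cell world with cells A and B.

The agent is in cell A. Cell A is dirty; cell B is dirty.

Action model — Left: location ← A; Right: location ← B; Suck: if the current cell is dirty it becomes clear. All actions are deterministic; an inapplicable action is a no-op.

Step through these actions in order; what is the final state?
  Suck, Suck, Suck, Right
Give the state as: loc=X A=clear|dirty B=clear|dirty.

loc=B A=clear B=dirty

[1] after Suck: loc=A A=clear B=dirty
[2] after Suck: loc=A A=clear B=dirty
[3] after Suck: loc=A A=clear B=dirty
[4] after Right: loc=B A=clear B=dirty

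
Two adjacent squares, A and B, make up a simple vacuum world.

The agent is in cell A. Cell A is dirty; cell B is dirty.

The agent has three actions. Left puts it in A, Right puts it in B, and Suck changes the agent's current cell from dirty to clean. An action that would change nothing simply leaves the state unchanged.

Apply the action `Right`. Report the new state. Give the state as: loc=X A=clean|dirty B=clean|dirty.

start: loc=A A=dirty B=dirty
Right (#1): loc=B A=dirty B=dirty

loc=B A=dirty B=dirty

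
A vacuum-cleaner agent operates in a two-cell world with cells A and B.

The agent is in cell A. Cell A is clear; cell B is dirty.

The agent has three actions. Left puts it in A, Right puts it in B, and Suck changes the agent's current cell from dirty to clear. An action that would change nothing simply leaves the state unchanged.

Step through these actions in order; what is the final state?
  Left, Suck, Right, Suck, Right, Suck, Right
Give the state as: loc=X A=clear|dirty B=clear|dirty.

loc=B A=clear B=clear

[1] after Left: loc=A A=clear B=dirty
[2] after Suck: loc=A A=clear B=dirty
[3] after Right: loc=B A=clear B=dirty
[4] after Suck: loc=B A=clear B=clear
[5] after Right: loc=B A=clear B=clear
[6] after Suck: loc=B A=clear B=clear
[7] after Right: loc=B A=clear B=clear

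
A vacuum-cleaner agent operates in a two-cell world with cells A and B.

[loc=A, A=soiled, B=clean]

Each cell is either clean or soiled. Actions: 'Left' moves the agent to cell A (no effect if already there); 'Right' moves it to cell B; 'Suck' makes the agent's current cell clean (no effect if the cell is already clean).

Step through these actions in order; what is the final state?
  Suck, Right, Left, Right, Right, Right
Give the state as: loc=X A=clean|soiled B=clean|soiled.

1. Suck → loc=A A=clean B=clean
2. Right → loc=B A=clean B=clean
3. Left → loc=A A=clean B=clean
4. Right → loc=B A=clean B=clean
5. Right → loc=B A=clean B=clean
6. Right → loc=B A=clean B=clean

loc=B A=clean B=clean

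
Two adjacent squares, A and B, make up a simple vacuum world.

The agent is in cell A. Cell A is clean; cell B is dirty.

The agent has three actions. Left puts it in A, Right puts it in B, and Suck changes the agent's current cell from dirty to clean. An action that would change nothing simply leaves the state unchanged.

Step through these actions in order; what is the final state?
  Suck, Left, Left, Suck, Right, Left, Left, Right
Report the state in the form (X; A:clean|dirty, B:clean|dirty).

(B; A:clean, B:dirty)

1. Suck → (A; A:clean, B:dirty)
2. Left → (A; A:clean, B:dirty)
3. Left → (A; A:clean, B:dirty)
4. Suck → (A; A:clean, B:dirty)
5. Right → (B; A:clean, B:dirty)
6. Left → (A; A:clean, B:dirty)
7. Left → (A; A:clean, B:dirty)
8. Right → (B; A:clean, B:dirty)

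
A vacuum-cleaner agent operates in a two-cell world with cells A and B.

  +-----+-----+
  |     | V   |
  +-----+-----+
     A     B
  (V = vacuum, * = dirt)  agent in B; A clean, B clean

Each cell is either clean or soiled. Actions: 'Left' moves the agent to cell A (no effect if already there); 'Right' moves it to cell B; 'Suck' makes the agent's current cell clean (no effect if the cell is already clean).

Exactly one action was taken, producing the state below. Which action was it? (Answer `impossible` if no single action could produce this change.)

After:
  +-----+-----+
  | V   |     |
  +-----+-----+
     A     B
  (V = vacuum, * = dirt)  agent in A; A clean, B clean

try  Left: (A; A:clean, B:clean)  ← match
try Right: (B; A:clean, B:clean)
try  Suck: (B; A:clean, B:clean)

Left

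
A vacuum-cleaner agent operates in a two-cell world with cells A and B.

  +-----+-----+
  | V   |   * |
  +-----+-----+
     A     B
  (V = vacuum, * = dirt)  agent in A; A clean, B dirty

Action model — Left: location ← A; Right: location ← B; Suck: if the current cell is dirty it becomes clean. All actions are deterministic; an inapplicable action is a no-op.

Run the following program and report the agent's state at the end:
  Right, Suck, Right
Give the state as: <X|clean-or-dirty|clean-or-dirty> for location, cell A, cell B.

<B|clean|clean>

t=1 Right ⇒ <B|clean|dirty>
t=2 Suck ⇒ <B|clean|clean>
t=3 Right ⇒ <B|clean|clean>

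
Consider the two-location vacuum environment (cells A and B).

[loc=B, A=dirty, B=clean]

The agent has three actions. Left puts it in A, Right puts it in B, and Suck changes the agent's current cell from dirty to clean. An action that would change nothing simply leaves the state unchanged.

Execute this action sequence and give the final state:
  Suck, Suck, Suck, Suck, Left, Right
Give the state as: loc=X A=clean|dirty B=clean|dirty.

loc=B A=dirty B=clean

1. Suck → loc=B A=dirty B=clean
2. Suck → loc=B A=dirty B=clean
3. Suck → loc=B A=dirty B=clean
4. Suck → loc=B A=dirty B=clean
5. Left → loc=A A=dirty B=clean
6. Right → loc=B A=dirty B=clean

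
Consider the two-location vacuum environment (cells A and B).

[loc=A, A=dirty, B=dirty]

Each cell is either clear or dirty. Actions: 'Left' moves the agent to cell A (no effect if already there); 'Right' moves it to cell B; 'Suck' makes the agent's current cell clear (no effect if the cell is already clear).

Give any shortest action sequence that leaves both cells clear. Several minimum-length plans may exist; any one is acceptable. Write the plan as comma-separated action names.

Suck, Right, Suck

1) do Suck; now loc=A A=clear B=dirty
2) do Right; now loc=B A=clear B=dirty
3) do Suck; now loc=B A=clear B=clear
min 3: Suck A + move + Suck B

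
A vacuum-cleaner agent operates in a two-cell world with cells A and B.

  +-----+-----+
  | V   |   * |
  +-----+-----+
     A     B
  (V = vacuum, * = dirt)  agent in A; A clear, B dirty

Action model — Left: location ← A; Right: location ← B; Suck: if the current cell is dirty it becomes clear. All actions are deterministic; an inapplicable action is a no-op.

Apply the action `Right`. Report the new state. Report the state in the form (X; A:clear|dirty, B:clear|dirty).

start: (A; A:clear, B:dirty)
Right (#1): (B; A:clear, B:dirty)

(B; A:clear, B:dirty)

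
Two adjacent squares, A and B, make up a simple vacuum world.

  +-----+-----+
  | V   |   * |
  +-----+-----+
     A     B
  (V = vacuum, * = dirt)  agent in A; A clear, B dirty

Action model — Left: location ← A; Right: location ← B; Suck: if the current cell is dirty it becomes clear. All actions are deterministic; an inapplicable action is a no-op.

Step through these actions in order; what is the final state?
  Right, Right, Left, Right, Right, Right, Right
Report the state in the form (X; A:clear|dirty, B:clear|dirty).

(B; A:clear, B:dirty)

Right (#1): (B; A:clear, B:dirty)
Right (#2): (B; A:clear, B:dirty)
Left (#3): (A; A:clear, B:dirty)
Right (#4): (B; A:clear, B:dirty)
Right (#5): (B; A:clear, B:dirty)
Right (#6): (B; A:clear, B:dirty)
Right (#7): (B; A:clear, B:dirty)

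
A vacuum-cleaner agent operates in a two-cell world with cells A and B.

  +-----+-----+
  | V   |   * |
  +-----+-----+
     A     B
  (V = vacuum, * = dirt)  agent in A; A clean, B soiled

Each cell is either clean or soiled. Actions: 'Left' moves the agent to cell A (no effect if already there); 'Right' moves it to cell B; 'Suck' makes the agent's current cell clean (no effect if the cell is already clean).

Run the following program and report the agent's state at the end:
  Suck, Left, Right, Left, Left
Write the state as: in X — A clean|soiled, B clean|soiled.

t=1 Suck ⇒ in A — A clean, B soiled
t=2 Left ⇒ in A — A clean, B soiled
t=3 Right ⇒ in B — A clean, B soiled
t=4 Left ⇒ in A — A clean, B soiled
t=5 Left ⇒ in A — A clean, B soiled

in A — A clean, B soiled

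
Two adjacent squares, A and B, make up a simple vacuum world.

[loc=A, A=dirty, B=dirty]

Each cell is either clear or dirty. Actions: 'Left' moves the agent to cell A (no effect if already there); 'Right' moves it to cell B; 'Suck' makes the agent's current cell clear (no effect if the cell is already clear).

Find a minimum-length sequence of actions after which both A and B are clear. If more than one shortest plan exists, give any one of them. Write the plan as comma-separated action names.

Suck, Right, Suck

[1] after Suck: in A — A clear, B dirty
[2] after Right: in B — A clear, B dirty
[3] after Suck: in B — A clear, B clear
min 3: Suck A + move + Suck B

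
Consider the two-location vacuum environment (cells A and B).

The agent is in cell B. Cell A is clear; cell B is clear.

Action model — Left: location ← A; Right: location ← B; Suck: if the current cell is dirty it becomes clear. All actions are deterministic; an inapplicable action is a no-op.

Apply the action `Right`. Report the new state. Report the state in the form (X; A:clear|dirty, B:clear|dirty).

start: (B; A:clear, B:clear)
1. Right → (B; A:clear, B:clear)

(B; A:clear, B:clear)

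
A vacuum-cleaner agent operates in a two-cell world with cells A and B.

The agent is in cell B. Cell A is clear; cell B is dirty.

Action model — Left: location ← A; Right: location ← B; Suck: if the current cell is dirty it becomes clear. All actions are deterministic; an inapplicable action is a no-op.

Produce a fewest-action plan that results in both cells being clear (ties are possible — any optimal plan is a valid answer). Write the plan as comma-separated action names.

step 1/1 (Suck): in B — A clear, B clear
min 1: B is dirty, one Suck

Suck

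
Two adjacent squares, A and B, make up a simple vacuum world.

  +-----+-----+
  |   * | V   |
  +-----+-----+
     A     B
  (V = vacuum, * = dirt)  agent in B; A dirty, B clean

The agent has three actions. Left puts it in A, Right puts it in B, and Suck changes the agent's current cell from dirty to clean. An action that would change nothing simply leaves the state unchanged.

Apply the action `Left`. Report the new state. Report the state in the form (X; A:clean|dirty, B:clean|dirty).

start: (B; A:dirty, B:clean)
step 1/1 (Left): (A; A:dirty, B:clean)

(A; A:dirty, B:clean)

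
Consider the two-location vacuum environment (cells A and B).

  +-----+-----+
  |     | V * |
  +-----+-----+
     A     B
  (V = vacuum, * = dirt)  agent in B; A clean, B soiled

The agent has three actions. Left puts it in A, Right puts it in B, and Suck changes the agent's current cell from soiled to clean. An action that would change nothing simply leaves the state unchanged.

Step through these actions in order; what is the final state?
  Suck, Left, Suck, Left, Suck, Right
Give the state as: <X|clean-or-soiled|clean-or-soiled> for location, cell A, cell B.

<B|clean|clean>

1) do Suck; now <B|clean|clean>
2) do Left; now <A|clean|clean>
3) do Suck; now <A|clean|clean>
4) do Left; now <A|clean|clean>
5) do Suck; now <A|clean|clean>
6) do Right; now <B|clean|clean>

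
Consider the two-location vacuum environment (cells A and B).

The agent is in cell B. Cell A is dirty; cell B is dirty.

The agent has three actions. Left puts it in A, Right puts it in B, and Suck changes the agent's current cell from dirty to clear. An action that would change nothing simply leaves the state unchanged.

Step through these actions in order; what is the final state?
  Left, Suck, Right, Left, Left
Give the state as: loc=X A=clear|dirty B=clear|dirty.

1) do Left; now loc=A A=dirty B=dirty
2) do Suck; now loc=A A=clear B=dirty
3) do Right; now loc=B A=clear B=dirty
4) do Left; now loc=A A=clear B=dirty
5) do Left; now loc=A A=clear B=dirty

loc=A A=clear B=dirty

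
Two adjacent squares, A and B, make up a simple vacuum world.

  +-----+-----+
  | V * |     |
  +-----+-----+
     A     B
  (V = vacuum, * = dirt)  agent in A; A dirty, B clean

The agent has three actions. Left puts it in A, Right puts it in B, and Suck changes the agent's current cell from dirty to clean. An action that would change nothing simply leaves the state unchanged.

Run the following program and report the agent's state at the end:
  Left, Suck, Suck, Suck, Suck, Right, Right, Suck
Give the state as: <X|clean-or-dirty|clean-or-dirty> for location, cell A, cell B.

<B|clean|clean>

1. Left → <A|dirty|clean>
2. Suck → <A|clean|clean>
3. Suck → <A|clean|clean>
4. Suck → <A|clean|clean>
5. Suck → <A|clean|clean>
6. Right → <B|clean|clean>
7. Right → <B|clean|clean>
8. Suck → <B|clean|clean>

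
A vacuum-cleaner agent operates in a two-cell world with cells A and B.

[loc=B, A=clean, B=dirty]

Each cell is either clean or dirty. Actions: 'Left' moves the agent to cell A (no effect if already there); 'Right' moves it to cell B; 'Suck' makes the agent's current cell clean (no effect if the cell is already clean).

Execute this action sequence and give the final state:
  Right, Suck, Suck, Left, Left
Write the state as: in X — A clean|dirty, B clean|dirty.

[1] after Right: in B — A clean, B dirty
[2] after Suck: in B — A clean, B clean
[3] after Suck: in B — A clean, B clean
[4] after Left: in A — A clean, B clean
[5] after Left: in A — A clean, B clean

in A — A clean, B clean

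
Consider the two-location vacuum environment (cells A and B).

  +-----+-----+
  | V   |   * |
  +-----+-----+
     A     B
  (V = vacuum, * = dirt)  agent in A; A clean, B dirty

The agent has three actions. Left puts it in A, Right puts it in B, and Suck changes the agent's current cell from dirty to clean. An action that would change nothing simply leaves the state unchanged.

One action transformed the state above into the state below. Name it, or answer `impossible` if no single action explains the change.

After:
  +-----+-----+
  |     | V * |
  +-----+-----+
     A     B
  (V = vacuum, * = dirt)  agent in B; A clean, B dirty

try  Left: (A; A:clean, B:dirty)
try Right: (B; A:clean, B:dirty)  ← match
try  Suck: (A; A:clean, B:dirty)

Right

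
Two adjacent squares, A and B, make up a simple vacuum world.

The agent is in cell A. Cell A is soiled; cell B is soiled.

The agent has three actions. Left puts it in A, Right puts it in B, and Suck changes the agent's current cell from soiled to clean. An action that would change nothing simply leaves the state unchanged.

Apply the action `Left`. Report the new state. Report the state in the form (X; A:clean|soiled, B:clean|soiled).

(A; A:soiled, B:soiled)

start: (A; A:soiled, B:soiled)
1. Left → (A; A:soiled, B:soiled)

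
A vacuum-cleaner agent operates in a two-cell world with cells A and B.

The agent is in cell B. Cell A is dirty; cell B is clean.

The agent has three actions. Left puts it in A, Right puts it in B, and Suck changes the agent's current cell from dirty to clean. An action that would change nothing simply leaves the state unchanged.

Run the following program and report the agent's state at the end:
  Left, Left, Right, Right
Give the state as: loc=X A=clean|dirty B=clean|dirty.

loc=B A=dirty B=clean

step 1/4 (Left): loc=A A=dirty B=clean
step 2/4 (Left): loc=A A=dirty B=clean
step 3/4 (Right): loc=B A=dirty B=clean
step 4/4 (Right): loc=B A=dirty B=clean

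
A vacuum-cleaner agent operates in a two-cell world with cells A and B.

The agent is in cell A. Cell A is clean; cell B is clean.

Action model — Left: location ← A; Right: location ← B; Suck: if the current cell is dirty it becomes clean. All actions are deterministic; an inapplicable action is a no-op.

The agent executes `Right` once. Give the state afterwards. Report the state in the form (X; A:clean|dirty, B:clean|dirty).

(B; A:clean, B:clean)

start: (A; A:clean, B:clean)
t=1 Right ⇒ (B; A:clean, B:clean)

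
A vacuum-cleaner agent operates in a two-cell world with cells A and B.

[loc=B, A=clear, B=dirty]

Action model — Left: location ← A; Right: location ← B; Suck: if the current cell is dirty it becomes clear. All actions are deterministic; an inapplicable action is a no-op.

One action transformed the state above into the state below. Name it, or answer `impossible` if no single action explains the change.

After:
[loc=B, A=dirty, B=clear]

try  Left: in A — A clear, B dirty
try Right: in B — A clear, B dirty
try  Suck: in B — A clear, B clear
no single action produces the after-state

impossible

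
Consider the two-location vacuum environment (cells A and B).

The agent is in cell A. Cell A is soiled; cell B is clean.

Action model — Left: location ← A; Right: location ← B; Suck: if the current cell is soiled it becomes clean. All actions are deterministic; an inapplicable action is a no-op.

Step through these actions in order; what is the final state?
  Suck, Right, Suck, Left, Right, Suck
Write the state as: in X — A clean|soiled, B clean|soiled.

in B — A clean, B clean

[1] after Suck: in A — A clean, B clean
[2] after Right: in B — A clean, B clean
[3] after Suck: in B — A clean, B clean
[4] after Left: in A — A clean, B clean
[5] after Right: in B — A clean, B clean
[6] after Suck: in B — A clean, B clean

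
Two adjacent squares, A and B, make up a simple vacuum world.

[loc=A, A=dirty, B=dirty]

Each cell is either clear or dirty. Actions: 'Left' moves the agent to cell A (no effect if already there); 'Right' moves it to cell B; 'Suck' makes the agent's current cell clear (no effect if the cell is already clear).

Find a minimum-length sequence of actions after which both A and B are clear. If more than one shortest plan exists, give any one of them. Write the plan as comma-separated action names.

t=1 Suck ⇒ in A — A clear, B dirty
t=2 Right ⇒ in B — A clear, B dirty
t=3 Suck ⇒ in B — A clear, B clear
min 3: Suck A + move + Suck B

Suck, Right, Suck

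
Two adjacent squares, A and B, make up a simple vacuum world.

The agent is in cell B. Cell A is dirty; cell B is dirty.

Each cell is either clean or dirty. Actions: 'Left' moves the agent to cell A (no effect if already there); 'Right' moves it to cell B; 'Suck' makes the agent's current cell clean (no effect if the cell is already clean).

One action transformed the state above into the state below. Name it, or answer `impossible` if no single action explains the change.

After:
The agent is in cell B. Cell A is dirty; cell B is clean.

try  Left: <A|dirty|dirty>
try Right: <B|dirty|dirty>
try  Suck: <B|dirty|clean>  ← match

Suck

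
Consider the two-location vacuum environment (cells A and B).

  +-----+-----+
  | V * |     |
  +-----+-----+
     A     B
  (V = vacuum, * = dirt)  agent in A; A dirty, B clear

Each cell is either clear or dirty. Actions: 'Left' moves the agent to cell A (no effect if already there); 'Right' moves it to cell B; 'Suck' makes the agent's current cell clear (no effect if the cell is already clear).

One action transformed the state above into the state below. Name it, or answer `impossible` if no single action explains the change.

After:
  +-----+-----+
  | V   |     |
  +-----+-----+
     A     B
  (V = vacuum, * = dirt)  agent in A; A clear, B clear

Suck

try  Left: loc=A A=dirty B=clear
try Right: loc=B A=dirty B=clear
try  Suck: loc=A A=clear B=clear  ← match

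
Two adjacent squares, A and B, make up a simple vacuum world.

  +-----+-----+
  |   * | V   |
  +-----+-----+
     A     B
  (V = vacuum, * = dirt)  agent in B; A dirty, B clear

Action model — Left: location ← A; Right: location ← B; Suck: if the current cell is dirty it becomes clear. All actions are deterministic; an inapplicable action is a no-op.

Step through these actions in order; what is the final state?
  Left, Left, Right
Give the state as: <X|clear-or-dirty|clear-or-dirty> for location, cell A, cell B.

t=1 Left ⇒ <A|dirty|clear>
t=2 Left ⇒ <A|dirty|clear>
t=3 Right ⇒ <B|dirty|clear>

<B|dirty|clear>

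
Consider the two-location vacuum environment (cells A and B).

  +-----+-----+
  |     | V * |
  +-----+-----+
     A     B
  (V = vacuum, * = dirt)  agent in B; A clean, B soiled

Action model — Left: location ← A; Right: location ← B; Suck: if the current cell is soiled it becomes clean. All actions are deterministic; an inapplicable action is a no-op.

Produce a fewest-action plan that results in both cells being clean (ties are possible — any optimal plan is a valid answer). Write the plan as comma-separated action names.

1. Suck → in B — A clean, B clean
min 1: B is soiled, one Suck

Suck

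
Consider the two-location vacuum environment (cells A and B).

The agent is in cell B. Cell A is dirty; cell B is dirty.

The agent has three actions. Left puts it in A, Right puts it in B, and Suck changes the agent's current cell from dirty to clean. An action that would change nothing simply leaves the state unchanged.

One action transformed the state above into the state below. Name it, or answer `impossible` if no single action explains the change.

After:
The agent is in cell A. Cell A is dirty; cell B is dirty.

try  Left: <A|dirty|dirty>  ← match
try Right: <B|dirty|dirty>
try  Suck: <B|dirty|clean>

Left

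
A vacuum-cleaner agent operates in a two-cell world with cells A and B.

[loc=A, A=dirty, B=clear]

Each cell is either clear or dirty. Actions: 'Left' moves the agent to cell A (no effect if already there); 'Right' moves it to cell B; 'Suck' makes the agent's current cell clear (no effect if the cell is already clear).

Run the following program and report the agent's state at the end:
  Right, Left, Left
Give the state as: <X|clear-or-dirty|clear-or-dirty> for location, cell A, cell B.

<A|dirty|clear>

[1] after Right: <B|dirty|clear>
[2] after Left: <A|dirty|clear>
[3] after Left: <A|dirty|clear>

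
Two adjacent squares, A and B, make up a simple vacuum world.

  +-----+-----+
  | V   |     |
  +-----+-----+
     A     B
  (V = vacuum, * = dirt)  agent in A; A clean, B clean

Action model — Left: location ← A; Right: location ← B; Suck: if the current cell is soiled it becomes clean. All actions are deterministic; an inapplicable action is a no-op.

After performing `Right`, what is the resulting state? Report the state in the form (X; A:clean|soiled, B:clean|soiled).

start: (A; A:clean, B:clean)
1) do Right; now (B; A:clean, B:clean)

(B; A:clean, B:clean)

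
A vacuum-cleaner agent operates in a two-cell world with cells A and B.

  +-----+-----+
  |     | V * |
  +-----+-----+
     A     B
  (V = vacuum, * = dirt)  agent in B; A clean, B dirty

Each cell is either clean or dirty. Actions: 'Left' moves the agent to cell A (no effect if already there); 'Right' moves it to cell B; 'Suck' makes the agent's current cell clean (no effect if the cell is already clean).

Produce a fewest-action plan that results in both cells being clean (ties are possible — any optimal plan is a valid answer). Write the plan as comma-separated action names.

Suck

[1] after Suck: <B|clean|clean>
min 1: B is dirty, one Suck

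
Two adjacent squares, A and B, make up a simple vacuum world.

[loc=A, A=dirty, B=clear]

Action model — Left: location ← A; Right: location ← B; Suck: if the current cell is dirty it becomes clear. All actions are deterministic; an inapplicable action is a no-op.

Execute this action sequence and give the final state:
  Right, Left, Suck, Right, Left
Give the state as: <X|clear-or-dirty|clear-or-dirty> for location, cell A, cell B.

step 1/5 (Right): <B|dirty|clear>
step 2/5 (Left): <A|dirty|clear>
step 3/5 (Suck): <A|clear|clear>
step 4/5 (Right): <B|clear|clear>
step 5/5 (Left): <A|clear|clear>

<A|clear|clear>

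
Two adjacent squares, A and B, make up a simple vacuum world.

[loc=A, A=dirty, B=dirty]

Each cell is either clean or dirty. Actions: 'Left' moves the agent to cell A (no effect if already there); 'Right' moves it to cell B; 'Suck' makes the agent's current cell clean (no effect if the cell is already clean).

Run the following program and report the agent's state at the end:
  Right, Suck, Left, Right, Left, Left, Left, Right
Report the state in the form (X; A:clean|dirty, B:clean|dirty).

t=1 Right ⇒ (B; A:dirty, B:dirty)
t=2 Suck ⇒ (B; A:dirty, B:clean)
t=3 Left ⇒ (A; A:dirty, B:clean)
t=4 Right ⇒ (B; A:dirty, B:clean)
t=5 Left ⇒ (A; A:dirty, B:clean)
t=6 Left ⇒ (A; A:dirty, B:clean)
t=7 Left ⇒ (A; A:dirty, B:clean)
t=8 Right ⇒ (B; A:dirty, B:clean)

(B; A:dirty, B:clean)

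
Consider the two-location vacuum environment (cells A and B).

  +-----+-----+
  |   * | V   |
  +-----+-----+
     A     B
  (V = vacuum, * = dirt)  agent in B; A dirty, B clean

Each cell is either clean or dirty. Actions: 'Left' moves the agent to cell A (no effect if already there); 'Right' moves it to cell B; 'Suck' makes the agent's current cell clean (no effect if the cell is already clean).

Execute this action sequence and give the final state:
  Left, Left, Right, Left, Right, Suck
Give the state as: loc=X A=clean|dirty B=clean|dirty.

[1] after Left: loc=A A=dirty B=clean
[2] after Left: loc=A A=dirty B=clean
[3] after Right: loc=B A=dirty B=clean
[4] after Left: loc=A A=dirty B=clean
[5] after Right: loc=B A=dirty B=clean
[6] after Suck: loc=B A=dirty B=clean

loc=B A=dirty B=clean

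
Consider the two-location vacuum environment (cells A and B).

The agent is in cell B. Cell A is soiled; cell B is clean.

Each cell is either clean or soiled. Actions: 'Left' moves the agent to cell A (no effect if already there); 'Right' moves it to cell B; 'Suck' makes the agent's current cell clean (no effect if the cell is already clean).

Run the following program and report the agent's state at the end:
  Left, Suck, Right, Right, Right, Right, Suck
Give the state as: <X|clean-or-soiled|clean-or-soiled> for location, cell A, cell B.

<B|clean|clean>

1. Left → <A|soiled|clean>
2. Suck → <A|clean|clean>
3. Right → <B|clean|clean>
4. Right → <B|clean|clean>
5. Right → <B|clean|clean>
6. Right → <B|clean|clean>
7. Suck → <B|clean|clean>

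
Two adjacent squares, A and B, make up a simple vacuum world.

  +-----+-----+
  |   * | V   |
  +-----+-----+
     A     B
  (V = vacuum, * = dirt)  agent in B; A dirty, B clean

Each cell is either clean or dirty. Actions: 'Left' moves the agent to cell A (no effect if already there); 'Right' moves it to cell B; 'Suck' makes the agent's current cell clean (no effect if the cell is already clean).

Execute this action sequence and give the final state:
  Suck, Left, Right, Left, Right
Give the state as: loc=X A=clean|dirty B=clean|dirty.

step 1/5 (Suck): loc=B A=dirty B=clean
step 2/5 (Left): loc=A A=dirty B=clean
step 3/5 (Right): loc=B A=dirty B=clean
step 4/5 (Left): loc=A A=dirty B=clean
step 5/5 (Right): loc=B A=dirty B=clean

loc=B A=dirty B=clean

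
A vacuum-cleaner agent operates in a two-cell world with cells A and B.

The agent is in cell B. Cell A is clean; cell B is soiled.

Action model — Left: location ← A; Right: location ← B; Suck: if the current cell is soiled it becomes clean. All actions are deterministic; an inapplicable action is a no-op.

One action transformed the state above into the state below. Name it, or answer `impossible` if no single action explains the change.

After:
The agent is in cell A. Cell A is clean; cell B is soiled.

Left

try  Left: loc=A A=clean B=soiled  ← match
try Right: loc=B A=clean B=soiled
try  Suck: loc=B A=clean B=clean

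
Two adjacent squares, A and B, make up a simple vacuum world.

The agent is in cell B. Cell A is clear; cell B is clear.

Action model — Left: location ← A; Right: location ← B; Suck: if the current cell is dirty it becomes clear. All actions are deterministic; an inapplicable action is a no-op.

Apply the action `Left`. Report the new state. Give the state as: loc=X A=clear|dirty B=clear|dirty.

loc=A A=clear B=clear

start: loc=B A=clear B=clear
1) do Left; now loc=A A=clear B=clear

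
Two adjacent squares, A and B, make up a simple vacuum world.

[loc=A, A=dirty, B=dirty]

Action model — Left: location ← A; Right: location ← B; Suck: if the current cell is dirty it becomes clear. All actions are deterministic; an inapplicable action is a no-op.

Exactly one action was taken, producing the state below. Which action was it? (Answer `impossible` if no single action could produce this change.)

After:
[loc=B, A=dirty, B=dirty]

Right

try  Left: <A|dirty|dirty>
try Right: <B|dirty|dirty>  ← match
try  Suck: <A|clear|dirty>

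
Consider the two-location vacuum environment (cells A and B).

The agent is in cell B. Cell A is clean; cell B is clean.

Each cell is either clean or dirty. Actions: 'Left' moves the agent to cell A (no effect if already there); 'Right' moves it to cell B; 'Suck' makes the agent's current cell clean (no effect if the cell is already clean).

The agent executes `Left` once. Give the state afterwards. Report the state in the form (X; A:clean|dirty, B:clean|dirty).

(A; A:clean, B:clean)

start: (B; A:clean, B:clean)
1. Left → (A; A:clean, B:clean)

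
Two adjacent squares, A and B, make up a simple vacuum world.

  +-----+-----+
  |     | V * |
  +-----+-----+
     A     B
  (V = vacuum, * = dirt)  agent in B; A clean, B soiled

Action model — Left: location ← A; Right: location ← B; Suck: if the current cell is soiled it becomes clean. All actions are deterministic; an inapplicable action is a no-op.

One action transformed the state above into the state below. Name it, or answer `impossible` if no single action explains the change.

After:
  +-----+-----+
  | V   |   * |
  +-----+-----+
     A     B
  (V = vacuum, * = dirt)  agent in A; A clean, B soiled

Left

try  Left: (A; A:clean, B:soiled)  ← match
try Right: (B; A:clean, B:soiled)
try  Suck: (B; A:clean, B:clean)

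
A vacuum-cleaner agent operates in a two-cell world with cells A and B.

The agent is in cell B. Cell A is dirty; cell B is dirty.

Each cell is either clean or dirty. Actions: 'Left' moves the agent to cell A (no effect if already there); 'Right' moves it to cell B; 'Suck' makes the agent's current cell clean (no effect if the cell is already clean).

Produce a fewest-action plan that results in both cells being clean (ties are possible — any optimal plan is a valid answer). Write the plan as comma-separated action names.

Suck, Left, Suck

step 1/3 (Suck): loc=B A=dirty B=clean
step 2/3 (Left): loc=A A=dirty B=clean
step 3/3 (Suck): loc=A A=clean B=clean
min 3: Suck B + move + Suck A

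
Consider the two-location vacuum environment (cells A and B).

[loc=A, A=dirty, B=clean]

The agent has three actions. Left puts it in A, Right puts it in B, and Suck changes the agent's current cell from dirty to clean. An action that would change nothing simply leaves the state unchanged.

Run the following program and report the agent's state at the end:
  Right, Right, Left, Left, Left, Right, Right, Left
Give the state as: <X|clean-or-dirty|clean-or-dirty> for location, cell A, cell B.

<A|dirty|clean>

[1] after Right: <B|dirty|clean>
[2] after Right: <B|dirty|clean>
[3] after Left: <A|dirty|clean>
[4] after Left: <A|dirty|clean>
[5] after Left: <A|dirty|clean>
[6] after Right: <B|dirty|clean>
[7] after Right: <B|dirty|clean>
[8] after Left: <A|dirty|clean>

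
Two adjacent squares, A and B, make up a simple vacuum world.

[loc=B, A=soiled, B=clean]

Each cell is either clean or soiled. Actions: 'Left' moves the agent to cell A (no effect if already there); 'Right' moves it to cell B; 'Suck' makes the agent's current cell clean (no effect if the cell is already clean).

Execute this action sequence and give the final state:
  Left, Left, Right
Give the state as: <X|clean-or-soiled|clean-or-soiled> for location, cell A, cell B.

<B|soiled|clean>

1. Left → <A|soiled|clean>
2. Left → <A|soiled|clean>
3. Right → <B|soiled|clean>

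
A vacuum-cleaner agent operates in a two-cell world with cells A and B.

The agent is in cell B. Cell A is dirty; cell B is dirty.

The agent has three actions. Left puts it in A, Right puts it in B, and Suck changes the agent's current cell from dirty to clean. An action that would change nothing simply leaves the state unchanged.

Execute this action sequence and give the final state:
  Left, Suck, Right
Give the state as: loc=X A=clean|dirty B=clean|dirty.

loc=B A=clean B=dirty

t=1 Left ⇒ loc=A A=dirty B=dirty
t=2 Suck ⇒ loc=A A=clean B=dirty
t=3 Right ⇒ loc=B A=clean B=dirty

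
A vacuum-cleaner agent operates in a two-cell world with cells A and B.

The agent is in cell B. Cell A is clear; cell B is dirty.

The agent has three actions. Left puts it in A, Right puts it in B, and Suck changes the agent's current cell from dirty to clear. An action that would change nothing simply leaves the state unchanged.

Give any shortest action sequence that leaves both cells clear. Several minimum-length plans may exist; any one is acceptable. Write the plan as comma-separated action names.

Suck

1) do Suck; now in B — A clear, B clear
min 1: B is dirty, one Suck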